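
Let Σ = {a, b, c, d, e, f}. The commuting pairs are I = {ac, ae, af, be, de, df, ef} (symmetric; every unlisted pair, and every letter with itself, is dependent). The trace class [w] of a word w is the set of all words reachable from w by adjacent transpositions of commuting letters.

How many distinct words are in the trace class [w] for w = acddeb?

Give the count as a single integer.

drop 0:a onto floor
drop 1:c onto floor
drop 2:d onto {0:a, 1:c}
drop 3:d onto {2:d}
drop 4:e onto {1:c}
drop 5:b onto {3:d}
ground layer = {0:a, 1:c}
drop-orders for the pieces not yet dropped (sum over which currently-grounded one goes next):
  1 to go: {4} 1  {5} 1
  2 to go: {3,5} 1  {4,5} 2
  3 to go: {2,3,5} 1  {3,4,5} 3
  4 to go: {0,2,3,5} 1  {2,3,4,5} 4
  if 0:a drops first: 4 orders
  if 1:c drops first: 5 orders
heap linearizations: 9

9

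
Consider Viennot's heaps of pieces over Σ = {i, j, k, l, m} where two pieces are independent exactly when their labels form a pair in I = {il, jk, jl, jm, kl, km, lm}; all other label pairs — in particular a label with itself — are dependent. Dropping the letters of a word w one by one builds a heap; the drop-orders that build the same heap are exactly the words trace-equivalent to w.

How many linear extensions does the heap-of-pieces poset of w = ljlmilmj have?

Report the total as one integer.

0(l) covers ∅
1(j) covers ∅
2(l) covers 0:l
3(m) covers ∅
4(i) covers 1:j, 3:m
5(l) covers 2:l
6(m) covers 4:i
7(j) covers 4:i
floor of heap: 0:l, 1:j, 3:m
completions by unplaced set U, small U first (add the entries for U minus each lowest piece of U):
  |U|=1: {5}:1  {6}:1  {7}:1
  |U|=2: {2,5}:1  {5,6}:2  {5,7}:2  {6,7}:2
  |U|=3: {0,2,5}:1  {2,5,6}:3  {2,5,7}:3  {4,6,7}:2  {5,6,7}:6
  |U|=4: {0,2,5,6}:4  {0,2,5,7}:4  {1,4,6,7}:2  {2,5,6,7}:12  {3,4,6,7}:2  {4,5,6,7}:8
  |U|=5: {0,2,5,6,7}:20  {1,3,4,6,7}:4  {1,4,5,6,7}:10  {2,4,5,6,7}:20  {3,4,5,6,7}:10
  |U|=6: {0,2,4,5,6,7}:40  {1,2,4,5,6,7}:30  {1,3,4,5,6,7}:24  {2,3,4,5,6,7}:30
  start at 0(l): 84
  start at 1(j): 70
  start at 3(m): 70
sum over floor = 224

224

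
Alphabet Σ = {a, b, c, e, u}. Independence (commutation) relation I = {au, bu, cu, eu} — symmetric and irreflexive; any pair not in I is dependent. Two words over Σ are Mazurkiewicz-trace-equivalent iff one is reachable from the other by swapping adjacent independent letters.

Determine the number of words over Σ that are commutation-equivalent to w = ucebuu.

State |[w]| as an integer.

#0=u has no predecessor
#1=c has no predecessor
#2=e depends on [1:c]
#3=b depends on [2:e]
#4=u depends on [0:u]
#5=u depends on [4:u]
sources: [0:u, 1:c]
N(rest) = Σ N(rest − s) over sources s of rest; N(one piece) = 1:
  size 1 → [3]=1  [5]=1
  size 2 → [2,3]=1  [3,5]=2  [4,5]=1
  size 3 → [0,4,5]=1  [1,2,3]=1  [2,3,5]=3  [3,4,5]=3
  size 4 → [0,3,4,5]=4  [1,2,3,5]=4  [2,3,4,5]=6
  first=0(u) contributes 10
  first=1(c) contributes 10
|[w]| = 20

20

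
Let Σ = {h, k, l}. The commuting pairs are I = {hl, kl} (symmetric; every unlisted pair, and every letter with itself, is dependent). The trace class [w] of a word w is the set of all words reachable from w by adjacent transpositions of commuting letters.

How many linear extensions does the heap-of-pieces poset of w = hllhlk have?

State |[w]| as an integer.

20

piece 0:h — minimal
piece 1:l — minimal
piece 2:l rests on {1:l}
piece 3:h rests on {0:h}
piece 4:l rests on {2:l}
piece 5:k rests on {3:h}
minimal pieces: {0:h, 1:l}
ways to finish when only these pieces remain (= sum over removing one remaining piece with nothing left below it):
  1 left: {4}→1  {5}→1
  2 left: {2,4}→1  {3,5}→1  {4,5}→2
  3 left: {0,3,5}→1  {1,2,4}→1  {2,4,5}→3  {3,4,5}→3
  4 left: {0,3,4,5}→4  {1,2,4,5}→4  {2,3,4,5}→6
  placing 0:h first → 10 extensions
  placing 1:l first → 10 extensions
total linear extensions = 20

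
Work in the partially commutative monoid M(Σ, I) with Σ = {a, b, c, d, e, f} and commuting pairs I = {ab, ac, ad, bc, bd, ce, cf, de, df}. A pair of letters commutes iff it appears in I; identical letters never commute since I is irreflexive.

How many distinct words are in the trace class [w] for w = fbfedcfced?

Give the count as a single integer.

210

#0=f has no predecessor
#1=b depends on [0:f]
#2=f depends on [1:b]
#3=e depends on [2:f]
#4=d has no predecessor
#5=c depends on [4:d]
#6=f depends on [3:e]
#7=c depends on [5:c]
#8=e depends on [6:f]
#9=d depends on [7:c]
sources: [0:f, 4:d]
N(rest) = Σ N(rest − s) over sources s of rest; N(one piece) = 1:
  size 1 → [8]=1  [9]=1
  size 2 → [6,8]=1  [7,9]=1  [8,9]=2
  size 3 → [3,6,8]=1  [5,7,9]=1  [6,8,9]=3  [7,8,9]=3
  size 4 → [2,3,6,8]=1  [3,6,8,9]=4  [4,5,7,9]=1  [5,7,8,9]=4  [6,7,8,9]=6
  size 5 → [1,2,3,6,8]=1  [2,3,6,8,9]=5  [3,6,7,8,9]=10  [4,5,7,8,9]=5  [5,6,7,8,9]=10
  size 6 → [0,1,2,3,6,8]=1  [1,2,3,6,8,9]=6  [2,3,6,7,8,9]=15  [3,5,6,7,8,9]=20  [4,5,6,7,8,9]=15
  size 7 → [0,1,2,3,6,8,9]=7  [1,2,3,6,7,8,9]=21  [2,3,5,6,7,8,9]=35  [3,4,5,6,7,8,9]=35
  size 8 → [0,1,2,3,6,7,8,9]=28  [1,2,3,5,6,7,8,9]=56  [2,3,4,5,6,7,8,9]=70
  first=0(f) contributes 126
  first=4(d) contributes 84
|[w]| = 210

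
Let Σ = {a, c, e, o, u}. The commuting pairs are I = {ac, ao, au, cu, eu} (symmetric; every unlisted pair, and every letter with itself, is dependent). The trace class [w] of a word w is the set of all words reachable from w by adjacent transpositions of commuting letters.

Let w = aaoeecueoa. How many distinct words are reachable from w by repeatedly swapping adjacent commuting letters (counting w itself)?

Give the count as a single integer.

39

#0=a has no predecessor
#1=a depends on [0:a]
#2=o has no predecessor
#3=e depends on [1:a, 2:o]
#4=e depends on [3:e]
#5=c depends on [4:e]
#6=u depends on [2:o]
#7=e depends on [5:c]
#8=o depends on [6:u, 7:e]
#9=a depends on [7:e]
sources: [0:a, 2:o]
N(rest) = Σ N(rest − s) over sources s of rest; N(one piece) = 1:
  size 1 → [8]=1  [9]=1
  size 2 → [6,8]=1  [8,9]=2
  size 3 → [6,8,9]=3  [7,8,9]=2
  size 4 → [5,7,8,9]=2  [6,7,8,9]=5
  size 5 → [4,5,7,8,9]=2  [5,6,7,8,9]=7
  size 6 → [3,4,5,7,8,9]=2  [4,5,6,7,8,9]=9
  size 7 → [1,3,4,5,7,8,9]=2  [3,4,5,6,7,8,9]=11
  size 8 → [0,1,3,4,5,7,8,9]=2  [1,3,4,5,6,7,8,9]=13  [2,3,4,5,6,7,8,9]=11
  first=0(a) contributes 24
  first=2(o) contributes 15
|[w]| = 39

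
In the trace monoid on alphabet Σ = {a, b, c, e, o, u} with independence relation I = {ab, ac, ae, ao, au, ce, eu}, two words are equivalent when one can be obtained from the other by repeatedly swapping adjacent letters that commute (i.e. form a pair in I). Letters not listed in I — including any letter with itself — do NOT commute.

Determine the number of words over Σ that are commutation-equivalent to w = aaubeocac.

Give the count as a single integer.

piece 0:a — minimal
piece 1:a rests on {0:a}
piece 2:u — minimal
piece 3:b rests on {2:u}
piece 4:e rests on {3:b}
piece 5:o rests on {4:e}
piece 6:c rests on {5:o}
piece 7:a rests on {1:a}
piece 8:c rests on {6:c}
minimal pieces: {0:a, 2:u}
ways to finish when only these pieces remain (= sum over removing one remaining piece with nothing left below it):
  1 left: {7}→1  {8}→1
  2 left: {1,7}→1  {6,8}→1  {7,8}→2
  3 left: {0,1,7}→1  {1,7,8}→3  {5,6,8}→1  {6,7,8}→3
  4 left: {0,1,7,8}→4  {1,6,7,8}→6  {4,5,6,8}→1  {5,6,7,8}→4
  5 left: {0,1,6,7,8}→10  {1,5,6,7,8}→10  {3,4,5,6,8}→1  {4,5,6,7,8}→5
  6 left: {0,1,5,6,7,8}→20  {1,4,5,6,7,8}→15  {2,3,4,5,6,8}→1  {3,4,5,6,7,8}→6
  7 left: {0,1,4,5,6,7,8}→35  {1,3,4,5,6,7,8}→21  {2,3,4,5,6,7,8}→7
  placing 0:a first → 28 extensions
  placing 2:u first → 56 extensions
total linear extensions = 84

84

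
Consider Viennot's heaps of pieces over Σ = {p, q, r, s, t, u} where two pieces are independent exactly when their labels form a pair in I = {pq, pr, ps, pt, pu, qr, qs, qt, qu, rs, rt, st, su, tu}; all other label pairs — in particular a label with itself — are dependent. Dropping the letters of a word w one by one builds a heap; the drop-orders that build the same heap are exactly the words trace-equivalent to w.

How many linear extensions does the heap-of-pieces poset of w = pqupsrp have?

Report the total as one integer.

420

drop 0:p onto floor
drop 1:q onto floor
drop 2:u onto floor
drop 3:p onto {0:p}
drop 4:s onto floor
drop 5:r onto {2:u}
drop 6:p onto {3:p}
ground layer = {0:p, 1:q, 2:u, 4:s}
drop-orders for the pieces not yet dropped (sum over which currently-grounded one goes next):
  1 to go: {1} 1  {4} 1  {5} 1  {6} 1
  2 to go: {1,4} 2  {1,5} 2  {1,6} 2  {2,5} 1  {3,6} 1  {4,5} 2  {4,6} 2  {5,6} 2
  3 to go: {0,3,6} 1  {1,2,5} 3  {1,3,6} 3  {1,4,5} 6  {1,4,6} 6  {1,5,6} 6  {2,4,5} 3  {2,5,6} 3  {3,4,6} 3  {3,5,6} 3  {4,5,6} 6
  4 to go: {0,1,3,6} 4  {0,3,4,6} 4  {0,3,5,6} 4  {1,2,4,5} 12  {1,2,5,6} 12  {1,3,4,6} 12  {1,3,5,6} 12  {1,4,5,6} 24  {2,3,5,6} 6  {2,4,5,6} 12  {3,4,5,6} 12
  5 to go: {0,1,3,4,6} 20  {0,1,3,5,6} 20  {0,2,3,5,6} 10  {0,3,4,5,6} 20  {1,2,3,5,6} 30  {1,2,4,5,6} 60  {1,3,4,5,6} 60  {2,3,4,5,6} 30
  if 0:p drops first: 180 orders
  if 1:q drops first: 60 orders
  if 2:u drops first: 120 orders
  if 4:s drops first: 60 orders
heap linearizations: 420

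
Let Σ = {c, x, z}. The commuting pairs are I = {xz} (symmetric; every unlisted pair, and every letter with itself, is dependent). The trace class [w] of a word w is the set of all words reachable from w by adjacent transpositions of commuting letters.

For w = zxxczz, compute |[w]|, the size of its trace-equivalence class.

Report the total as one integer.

3

drop 0:z onto floor
drop 1:x onto floor
drop 2:x onto {1:x}
drop 3:c onto {0:z, 2:x}
drop 4:z onto {3:c}
drop 5:z onto {4:z}
ground layer = {0:z, 1:x}
drop-orders for the pieces not yet dropped (sum over which currently-grounded one goes next):
  1 to go: {5} 1
  2 to go: {4,5} 1
  3 to go: {3,4,5} 1
  4 to go: {0,3,4,5} 1  {2,3,4,5} 1
  if 0:z drops first: 1 orders
  if 1:x drops first: 2 orders
heap linearizations: 3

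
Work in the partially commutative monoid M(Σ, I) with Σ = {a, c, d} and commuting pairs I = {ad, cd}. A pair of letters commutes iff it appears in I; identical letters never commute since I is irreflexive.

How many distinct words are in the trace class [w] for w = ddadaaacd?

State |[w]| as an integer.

126

#0=d has no predecessor
#1=d depends on [0:d]
#2=a has no predecessor
#3=d depends on [1:d]
#4=a depends on [2:a]
#5=a depends on [4:a]
#6=a depends on [5:a]
#7=c depends on [6:a]
#8=d depends on [3:d]
sources: [0:d, 2:a]
N(rest) = Σ N(rest − s) over sources s of rest; N(one piece) = 1:
  size 1 → [7]=1  [8]=1
  size 2 → [3,8]=1  [6,7]=1  [7,8]=2
  size 3 → [1,3,8]=1  [3,7,8]=3  [5,6,7]=1  [6,7,8]=3
  size 4 → [0,1,3,8]=1  [1,3,7,8]=4  [3,6,7,8]=6  [4,5,6,7]=1  [5,6,7,8]=4
  size 5 → [0,1,3,7,8]=5  [1,3,6,7,8]=10  [2,4,5,6,7]=1  [3,5,6,7,8]=10  [4,5,6,7,8]=5
  size 6 → [0,1,3,6,7,8]=15  [1,3,5,6,7,8]=20  [2,4,5,6,7,8]=6  [3,4,5,6,7,8]=15
  size 7 → [0,1,3,5,6,7,8]=35  [1,3,4,5,6,7,8]=35  [2,3,4,5,6,7,8]=21
  first=0(d) contributes 56
  first=2(a) contributes 70
|[w]| = 126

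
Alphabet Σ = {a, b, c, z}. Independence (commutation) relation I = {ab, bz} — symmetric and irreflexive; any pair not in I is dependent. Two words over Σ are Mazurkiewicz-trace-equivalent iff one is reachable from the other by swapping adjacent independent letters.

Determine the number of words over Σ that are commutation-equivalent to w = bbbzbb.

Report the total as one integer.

0(b) covers ∅
1(b) covers 0:b
2(b) covers 1:b
3(z) covers ∅
4(b) covers 2:b
5(b) covers 4:b
floor of heap: 0:b, 3:z
completions by unplaced set U, small U first (add the entries for U minus each lowest piece of U):
  |U|=1: {3}:1  {5}:1
  |U|=2: {3,5}:2  {4,5}:1
  |U|=3: {2,4,5}:1  {3,4,5}:3
  |U|=4: {1,2,4,5}:1  {2,3,4,5}:4
  start at 0(b): 5
  start at 3(z): 1
sum over floor = 6

6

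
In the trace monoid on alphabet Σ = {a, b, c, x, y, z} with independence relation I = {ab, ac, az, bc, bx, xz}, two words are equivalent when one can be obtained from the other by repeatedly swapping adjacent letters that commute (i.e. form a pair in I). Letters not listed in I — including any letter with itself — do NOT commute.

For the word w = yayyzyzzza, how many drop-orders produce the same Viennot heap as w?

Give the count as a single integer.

4

0(y) covers ∅
1(a) covers 0:y
2(y) covers 1:a
3(y) covers 2:y
4(z) covers 3:y
5(y) covers 4:z
6(z) covers 5:y
7(z) covers 6:z
8(z) covers 7:z
9(a) covers 5:y
floor of heap: 0:y
completions by unplaced set U, small U first (add the entries for U minus each lowest piece of U):
  |U|=1: {8}:1  {9}:1
  |U|=2: {7,8}:1  {8,9}:2
  |U|=3: {6,7,8}:1  {7,8,9}:3
  |U|=4: {6,7,8,9}:4
  |U|=5: {5,6,7,8,9}:4
  |U|=6: {4,5,6,7,8,9}:4
  |U|=7: {3,4,5,6,7,8,9}:4
  |U|=8: {2,3,4,5,6,7,8,9}:4
  start at 0(y): 4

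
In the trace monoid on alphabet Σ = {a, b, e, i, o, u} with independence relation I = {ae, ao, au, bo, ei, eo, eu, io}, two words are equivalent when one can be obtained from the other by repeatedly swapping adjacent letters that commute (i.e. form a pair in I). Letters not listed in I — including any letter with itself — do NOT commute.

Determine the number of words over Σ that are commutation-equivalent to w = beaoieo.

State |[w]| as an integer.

drop 0:b onto floor
drop 1:e onto {0:b}
drop 2:a onto {0:b}
drop 3:o onto floor
drop 4:i onto {2:a}
drop 5:e onto {1:e}
drop 6:o onto {3:o}
ground layer = {0:b, 3:o}
drop-orders for the pieces not yet dropped (sum over which currently-grounded one goes next):
  1 to go: {4} 1  {5} 1  {6} 1
  2 to go: {1,5} 1  {2,4} 1  {3,6} 1  {4,5} 2  {4,6} 2  {5,6} 2
  3 to go: {1,4,5} 3  {1,5,6} 3  {2,4,5} 3  {2,4,6} 3  {3,4,6} 3  {3,5,6} 3  {4,5,6} 6
  4 to go: {1,2,4,5} 6  {1,3,5,6} 6  {1,4,5,6} 12  {2,3,4,6} 6  {2,4,5,6} 12  {3,4,5,6} 12
  5 to go: {0,1,2,4,5} 6  {1,2,4,5,6} 30  {1,3,4,5,6} 30  {2,3,4,5,6} 30
  if 0:b drops first: 90 orders
  if 3:o drops first: 36 orders
heap linearizations: 126

126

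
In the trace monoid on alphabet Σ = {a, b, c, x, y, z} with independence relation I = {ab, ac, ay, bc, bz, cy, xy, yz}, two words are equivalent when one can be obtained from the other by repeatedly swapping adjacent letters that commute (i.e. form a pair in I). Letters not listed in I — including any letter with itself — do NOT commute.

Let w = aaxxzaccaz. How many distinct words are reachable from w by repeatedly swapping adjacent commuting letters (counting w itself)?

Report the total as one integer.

drop 0:a onto floor
drop 1:a onto {0:a}
drop 2:x onto {1:a}
drop 3:x onto {2:x}
drop 4:z onto {3:x}
drop 5:a onto {4:z}
drop 6:c onto {4:z}
drop 7:c onto {6:c}
drop 8:a onto {5:a}
drop 9:z onto {7:c, 8:a}
ground layer = {0:a}
drop-orders for the pieces not yet dropped (sum over which currently-grounded one goes next):
  1 to go: {9} 1
  2 to go: {7,9} 1  {8,9} 1
  3 to go: {5,8,9} 1  {6,7,9} 1  {7,8,9} 2
  4 to go: {5,7,8,9} 3  {6,7,8,9} 3
  5 to go: {5,6,7,8,9} 6
  6 to go: {4,5,6,7,8,9} 6
  7 to go: {3,4,5,6,7,8,9} 6
  8 to go: {2,3,4,5,6,7,8,9} 6
  if 0:a drops first: 6 orders

6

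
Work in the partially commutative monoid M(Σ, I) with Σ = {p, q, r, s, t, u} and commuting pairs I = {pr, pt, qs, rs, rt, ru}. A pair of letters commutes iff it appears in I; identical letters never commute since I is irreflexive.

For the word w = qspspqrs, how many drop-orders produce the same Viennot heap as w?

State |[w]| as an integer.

6

#0=q has no predecessor
#1=s has no predecessor
#2=p depends on [0:q, 1:s]
#3=s depends on [2:p]
#4=p depends on [3:s]
#5=q depends on [4:p]
#6=r depends on [5:q]
#7=s depends on [4:p]
sources: [0:q, 1:s]
N(rest) = Σ N(rest − s) over sources s of rest; N(one piece) = 1:
  size 1 → [6]=1  [7]=1
  size 2 → [5,6]=1  [6,7]=2
  size 3 → [5,6,7]=3
  size 4 → [4,5,6,7]=3
  size 5 → [3,4,5,6,7]=3
  size 6 → [2,3,4,5,6,7]=3
  first=0(q) contributes 3
  first=1(s) contributes 3
|[w]| = 6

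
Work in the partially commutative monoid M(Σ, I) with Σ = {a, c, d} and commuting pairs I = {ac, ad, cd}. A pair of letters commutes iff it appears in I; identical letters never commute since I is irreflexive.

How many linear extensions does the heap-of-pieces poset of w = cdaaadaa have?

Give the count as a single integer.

168

drop 0:c onto floor
drop 1:d onto floor
drop 2:a onto floor
drop 3:a onto {2:a}
drop 4:a onto {3:a}
drop 5:d onto {1:d}
drop 6:a onto {4:a}
drop 7:a onto {6:a}
ground layer = {0:c, 1:d, 2:a}
drop-orders for the pieces not yet dropped (sum over which currently-grounded one goes next):
  1 to go: {0} 1  {5} 1  {7} 1
  2 to go: {0,5} 2  {0,7} 2  {1,5} 1  {5,7} 2  {6,7} 1
  3 to go: {0,1,5} 3  {0,5,7} 6  {0,6,7} 3  {1,5,7} 3  {4,6,7} 1  {5,6,7} 3
  4 to go: {0,1,5,7} 12  {0,4,6,7} 4  {0,5,6,7} 12  {1,5,6,7} 6  {3,4,6,7} 1  {4,5,6,7} 4
  5 to go: {0,1,5,6,7} 30  {0,3,4,6,7} 5  {0,4,5,6,7} 20  {1,4,5,6,7} 10  {2,3,4,6,7} 1  {3,4,5,6,7} 5
  6 to go: {0,1,4,5,6,7} 60  {0,2,3,4,6,7} 6  {0,3,4,5,6,7} 30  {1,3,4,5,6,7} 15  {2,3,4,5,6,7} 6
  if 0:c drops first: 21 orders
  if 1:d drops first: 42 orders
  if 2:a drops first: 105 orders
heap linearizations: 168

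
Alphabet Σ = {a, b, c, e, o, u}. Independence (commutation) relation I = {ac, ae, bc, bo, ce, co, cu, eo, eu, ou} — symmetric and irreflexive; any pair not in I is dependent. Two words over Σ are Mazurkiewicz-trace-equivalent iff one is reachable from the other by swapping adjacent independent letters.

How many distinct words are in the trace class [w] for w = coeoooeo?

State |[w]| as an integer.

168

#0=c has no predecessor
#1=o has no predecessor
#2=e has no predecessor
#3=o depends on [1:o]
#4=o depends on [3:o]
#5=o depends on [4:o]
#6=e depends on [2:e]
#7=o depends on [5:o]
sources: [0:c, 1:o, 2:e]
N(rest) = Σ N(rest − s) over sources s of rest; N(one piece) = 1:
  size 1 → [0]=1  [6]=1  [7]=1
  size 2 → [0,6]=2  [0,7]=2  [2,6]=1  [5,7]=1  [6,7]=2
  size 3 → [0,2,6]=3  [0,5,7]=3  [0,6,7]=6  [2,6,7]=3  [4,5,7]=1  [5,6,7]=3
  size 4 → [0,2,6,7]=12  [0,4,5,7]=4  [0,5,6,7]=12  [2,5,6,7]=6  [3,4,5,7]=1  [4,5,6,7]=4
  size 5 → [0,2,5,6,7]=30  [0,3,4,5,7]=5  [0,4,5,6,7]=20  [1,3,4,5,7]=1  [2,4,5,6,7]=10  [3,4,5,6,7]=5
  size 6 → [0,1,3,4,5,7]=6  [0,2,4,5,6,7]=60  [0,3,4,5,6,7]=30  [1,3,4,5,6,7]=6  [2,3,4,5,6,7]=15
  first=0(c) contributes 21
  first=1(o) contributes 105
  first=2(e) contributes 42
|[w]| = 168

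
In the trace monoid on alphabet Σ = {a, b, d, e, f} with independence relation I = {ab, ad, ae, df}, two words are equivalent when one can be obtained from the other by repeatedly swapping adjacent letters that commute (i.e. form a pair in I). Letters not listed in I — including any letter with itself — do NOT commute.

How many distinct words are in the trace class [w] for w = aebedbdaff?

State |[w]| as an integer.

drop 0:a onto floor
drop 1:e onto floor
drop 2:b onto {1:e}
drop 3:e onto {2:b}
drop 4:d onto {3:e}
drop 5:b onto {4:d}
drop 6:d onto {5:b}
drop 7:a onto {0:a}
drop 8:f onto {5:b, 7:a}
drop 9:f onto {8:f}
ground layer = {0:a, 1:e}
drop-orders for the pieces not yet dropped (sum over which currently-grounded one goes next):
  1 to go: {6} 1  {9} 1
  2 to go: {6,9} 2  {8,9} 1
  3 to go: {6,8,9} 3  {7,8,9} 1
  4 to go: {0,7,8,9} 1  {5,6,8,9} 3  {6,7,8,9} 4
  5 to go: {0,6,7,8,9} 5  {4,5,6,8,9} 3  {5,6,7,8,9} 7
  6 to go: {0,5,6,7,8,9} 12  {3,4,5,6,8,9} 3  {4,5,6,7,8,9} 10
  7 to go: {0,4,5,6,7,8,9} 22  {2,3,4,5,6,8,9} 3  {3,4,5,6,7,8,9} 13
  8 to go: {0,3,4,5,6,7,8,9} 35  {1,2,3,4,5,6,8,9} 3  {2,3,4,5,6,7,8,9} 16
  if 0:a drops first: 19 orders
  if 1:e drops first: 51 orders
heap linearizations: 70

70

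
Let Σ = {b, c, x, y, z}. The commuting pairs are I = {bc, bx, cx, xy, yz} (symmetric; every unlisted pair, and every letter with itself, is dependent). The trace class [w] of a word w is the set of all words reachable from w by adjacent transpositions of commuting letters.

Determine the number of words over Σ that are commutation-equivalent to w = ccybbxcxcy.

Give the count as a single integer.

piece 0:c — minimal
piece 1:c rests on {0:c}
piece 2:y rests on {1:c}
piece 3:b rests on {2:y}
piece 4:b rests on {3:b}
piece 5:x — minimal
piece 6:c rests on {2:y}
piece 7:x rests on {5:x}
piece 8:c rests on {6:c}
piece 9:y rests on {4:b, 8:c}
minimal pieces: {0:c, 5:x}
ways to finish when only these pieces remain (= sum over removing one remaining piece with nothing left below it):
  1 left: {7}→1  {9}→1
  2 left: {4,9}→1  {5,7}→1  {7,9}→2  {8,9}→1
  3 left: {3,4,9}→1  {4,7,9}→3  {4,8,9}→2  {5,7,9}→3  {6,8,9}→1  {7,8,9}→3
  4 left: {3,4,7,9}→4  {3,4,8,9}→3  {4,5,7,9}→6  {4,6,8,9}→3  {4,7,8,9}→8  {5,7,8,9}→6  {6,7,8,9}→4
  5 left: {3,4,5,7,9}→10  {3,4,6,8,9}→6  {3,4,7,8,9}→15  {4,5,7,8,9}→20  {4,6,7,8,9}→15  {5,6,7,8,9}→10
  6 left: {2,3,4,6,8,9}→6  {3,4,5,7,8,9}→45  {3,4,6,7,8,9}→36  {4,5,6,7,8,9}→45
  7 left: {1,2,3,4,6,8,9}→6  {2,3,4,6,7,8,9}→42  {3,4,5,6,7,8,9}→126
  8 left: {0,1,2,3,4,6,8,9}→6  {1,2,3,4,6,7,8,9}→48  {2,3,4,5,6,7,8,9}→168
  placing 0:c first → 216 extensions
  placing 5:x first → 54 extensions
total linear extensions = 270

270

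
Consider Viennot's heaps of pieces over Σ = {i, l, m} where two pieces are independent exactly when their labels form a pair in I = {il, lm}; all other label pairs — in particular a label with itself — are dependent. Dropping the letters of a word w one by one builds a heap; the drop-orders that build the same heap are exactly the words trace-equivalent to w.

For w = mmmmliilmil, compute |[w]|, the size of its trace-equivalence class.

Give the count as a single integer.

165

#0=m has no predecessor
#1=m depends on [0:m]
#2=m depends on [1:m]
#3=m depends on [2:m]
#4=l has no predecessor
#5=i depends on [3:m]
#6=i depends on [5:i]
#7=l depends on [4:l]
#8=m depends on [6:i]
#9=i depends on [8:m]
#10=l depends on [7:l]
sources: [0:m, 4:l]
N(rest) = Σ N(rest − s) over sources s of rest; N(one piece) = 1:
  size 1 → [9]=1  [10]=1
  size 2 → [7,10]=1  [8,9]=1  [9,10]=2
  size 3 → [4,7,10]=1  [6,8,9]=1  [7,9,10]=3  [8,9,10]=3
  size 4 → [4,7,9,10]=4  [5,6,8,9]=1  [6,8,9,10]=4  [7,8,9,10]=6
  size 5 → [3,5,6,8,9]=1  [4,7,8,9,10]=10  [5,6,8,9,10]=5  [6,7,8,9,10]=10
  size 6 → [2,3,5,6,8,9]=1  [3,5,6,8,9,10]=6  [4,6,7,8,9,10]=20  [5,6,7,8,9,10]=15
  size 7 → [1,2,3,5,6,8,9]=1  [2,3,5,6,8,9,10]=7  [3,5,6,7,8,9,10]=21  [4,5,6,7,8,9,10]=35
  size 8 → [0,1,2,3,5,6,8,9]=1  [1,2,3,5,6,8,9,10]=8  [2,3,5,6,7,8,9,10]=28  [3,4,5,6,7,8,9,10]=56
  size 9 → [0,1,2,3,5,6,8,9,10]=9  [1,2,3,5,6,7,8,9,10]=36  [2,3,4,5,6,7,8,9,10]=84
  first=0(m) contributes 120
  first=4(l) contributes 45
|[w]| = 165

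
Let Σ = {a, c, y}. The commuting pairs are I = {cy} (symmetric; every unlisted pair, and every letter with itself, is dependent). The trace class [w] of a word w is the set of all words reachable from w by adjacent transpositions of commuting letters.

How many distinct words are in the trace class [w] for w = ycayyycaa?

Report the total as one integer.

8

0(y) covers ∅
1(c) covers ∅
2(a) covers 0:y, 1:c
3(y) covers 2:a
4(y) covers 3:y
5(y) covers 4:y
6(c) covers 2:a
7(a) covers 5:y, 6:c
8(a) covers 7:a
floor of heap: 0:y, 1:c
completions by unplaced set U, small U first (add the entries for U minus each lowest piece of U):
  |U|=1: {8}:1
  |U|=2: {7,8}:1
  |U|=3: {5,7,8}:1  {6,7,8}:1
  |U|=4: {4,5,7,8}:1  {5,6,7,8}:2
  |U|=5: {3,4,5,7,8}:1  {4,5,6,7,8}:3
  |U|=6: {3,4,5,6,7,8}:4
  |U|=7: {2,3,4,5,6,7,8}:4
  start at 0(y): 4
  start at 1(c): 4
sum over floor = 8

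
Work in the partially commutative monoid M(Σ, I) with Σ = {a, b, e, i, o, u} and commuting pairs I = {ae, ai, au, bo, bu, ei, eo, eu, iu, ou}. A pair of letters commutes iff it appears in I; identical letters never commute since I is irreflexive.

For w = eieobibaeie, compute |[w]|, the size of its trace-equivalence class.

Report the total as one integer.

drop 0:e onto floor
drop 1:i onto floor
drop 2:e onto {0:e}
drop 3:o onto {1:i}
drop 4:b onto {1:i, 2:e}
drop 5:i onto {3:o, 4:b}
drop 6:b onto {5:i}
drop 7:a onto {6:b}
drop 8:e onto {6:b}
drop 9:i onto {6:b}
drop 10:e onto {8:e}
ground layer = {0:e, 1:i}
drop-orders for the pieces not yet dropped (sum over which currently-grounded one goes next):
  1 to go: {7} 1  {9} 1  {10} 1
  2 to go: {7,9} 2  {7,10} 2  {8,10} 1  {9,10} 2
  3 to go: {7,8,10} 3  {7,9,10} 6  {8,9,10} 3
  4 to go: {7,8,9,10} 12
  5 to go: {6,7,8,9,10} 12
  6 to go: {5,6,7,8,9,10} 12
  7 to go: {3,5,6,7,8,9,10} 12  {4,5,6,7,8,9,10} 12
  8 to go: {2,4,5,6,7,8,9,10} 12  {3,4,5,6,7,8,9,10} 24
  9 to go: {0,2,4,5,6,7,8,9,10} 12  {1,3,4,5,6,7,8,9,10} 24  {2,3,4,5,6,7,8,9,10} 36
  if 0:e drops first: 60 orders
  if 1:i drops first: 48 orders
heap linearizations: 108

108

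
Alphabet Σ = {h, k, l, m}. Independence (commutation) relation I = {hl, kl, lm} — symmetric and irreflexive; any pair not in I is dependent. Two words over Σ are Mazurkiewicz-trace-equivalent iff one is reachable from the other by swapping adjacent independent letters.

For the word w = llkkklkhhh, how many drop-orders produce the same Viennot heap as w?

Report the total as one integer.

120

0(l) covers ∅
1(l) covers 0:l
2(k) covers ∅
3(k) covers 2:k
4(k) covers 3:k
5(l) covers 1:l
6(k) covers 4:k
7(h) covers 6:k
8(h) covers 7:h
9(h) covers 8:h
floor of heap: 0:l, 2:k
completions by unplaced set U, small U first (add the entries for U minus each lowest piece of U):
  |U|=1: {5}:1  {9}:1
  |U|=2: {1,5}:1  {5,9}:2  {8,9}:1
  |U|=3: {0,1,5}:1  {1,5,9}:3  {5,8,9}:3  {7,8,9}:1
  |U|=4: {0,1,5,9}:4  {1,5,8,9}:6  {5,7,8,9}:4  {6,7,8,9}:1
  |U|=5: {0,1,5,8,9}:10  {1,5,7,8,9}:10  {4,6,7,8,9}:1  {5,6,7,8,9}:5
  |U|=6: {0,1,5,7,8,9}:20  {1,5,6,7,8,9}:15  {3,4,6,7,8,9}:1  {4,5,6,7,8,9}:6
  |U|=7: {0,1,5,6,7,8,9}:35  {1,4,5,6,7,8,9}:21  {2,3,4,6,7,8,9}:1  {3,4,5,6,7,8,9}:7
  |U|=8: {0,1,4,5,6,7,8,9}:56  {1,3,4,5,6,7,8,9}:28  {2,3,4,5,6,7,8,9}:8
  start at 0(l): 36
  start at 2(k): 84
sum over floor = 120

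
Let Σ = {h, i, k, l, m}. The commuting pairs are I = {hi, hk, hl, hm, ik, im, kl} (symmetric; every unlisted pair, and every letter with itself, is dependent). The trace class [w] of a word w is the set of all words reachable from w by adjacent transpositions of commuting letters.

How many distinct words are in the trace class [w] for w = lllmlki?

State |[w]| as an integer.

drop 0:l onto floor
drop 1:l onto {0:l}
drop 2:l onto {1:l}
drop 3:m onto {2:l}
drop 4:l onto {3:m}
drop 5:k onto {3:m}
drop 6:i onto {4:l}
ground layer = {0:l}
drop-orders for the pieces not yet dropped (sum over which currently-grounded one goes next):
  1 to go: {5} 1  {6} 1
  2 to go: {4,6} 1  {5,6} 2
  3 to go: {4,5,6} 3
  4 to go: {3,4,5,6} 3
  5 to go: {2,3,4,5,6} 3
  if 0:l drops first: 3 orders

3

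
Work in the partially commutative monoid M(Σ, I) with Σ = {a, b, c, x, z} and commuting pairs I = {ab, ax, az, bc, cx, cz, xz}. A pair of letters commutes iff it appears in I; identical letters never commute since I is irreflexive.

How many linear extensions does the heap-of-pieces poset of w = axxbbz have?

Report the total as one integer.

6

piece 0:a — minimal
piece 1:x — minimal
piece 2:x rests on {1:x}
piece 3:b rests on {2:x}
piece 4:b rests on {3:b}
piece 5:z rests on {4:b}
minimal pieces: {0:a, 1:x}
ways to finish when only these pieces remain (= sum over removing one remaining piece with nothing left below it):
  1 left: {0}→1  {5}→1
  2 left: {0,5}→2  {4,5}→1
  3 left: {0,4,5}→3  {3,4,5}→1
  4 left: {0,3,4,5}→4  {2,3,4,5}→1
  placing 0:a first → 1 extensions
  placing 1:x first → 5 extensions
total linear extensions = 6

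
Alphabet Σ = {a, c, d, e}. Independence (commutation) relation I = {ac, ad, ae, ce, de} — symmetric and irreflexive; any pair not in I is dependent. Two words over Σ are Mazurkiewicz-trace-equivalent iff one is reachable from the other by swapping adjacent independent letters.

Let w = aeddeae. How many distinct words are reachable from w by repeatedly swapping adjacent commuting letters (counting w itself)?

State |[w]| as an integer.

piece 0:a — minimal
piece 1:e — minimal
piece 2:d — minimal
piece 3:d rests on {2:d}
piece 4:e rests on {1:e}
piece 5:a rests on {0:a}
piece 6:e rests on {4:e}
minimal pieces: {0:a, 1:e, 2:d}
ways to finish when only these pieces remain (= sum over removing one remaining piece with nothing left below it):
  1 left: {3}→1  {5}→1  {6}→1
  2 left: {0,5}→1  {2,3}→1  {3,5}→2  {3,6}→2  {4,6}→1  {5,6}→2
  3 left: {0,3,5}→3  {0,5,6}→3  {1,4,6}→1  {2,3,5}→3  {2,3,6}→3  {3,4,6}→3  {3,5,6}→6  {4,5,6}→3
  4 left: {0,2,3,5}→6  {0,3,5,6}→12  {0,4,5,6}→6  {1,3,4,6}→4  {1,4,5,6}→4  {2,3,4,6}→6  {2,3,5,6}→12  {3,4,5,6}→12
  5 left: {0,1,4,5,6}→10  {0,2,3,5,6}→30  {0,3,4,5,6}→30  {1,2,3,4,6}→10  {1,3,4,5,6}→20  {2,3,4,5,6}→30
  placing 0:a first → 60 extensions
  placing 1:e first → 90 extensions
  placing 2:d first → 60 extensions
total linear extensions = 210

210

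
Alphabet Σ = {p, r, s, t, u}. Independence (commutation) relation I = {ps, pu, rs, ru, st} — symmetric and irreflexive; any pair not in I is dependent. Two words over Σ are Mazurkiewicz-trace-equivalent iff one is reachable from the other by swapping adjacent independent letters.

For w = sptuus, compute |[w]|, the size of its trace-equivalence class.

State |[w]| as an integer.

3

#0=s has no predecessor
#1=p has no predecessor
#2=t depends on [1:p]
#3=u depends on [0:s, 2:t]
#4=u depends on [3:u]
#5=s depends on [4:u]
sources: [0:s, 1:p]
N(rest) = Σ N(rest − s) over sources s of rest; N(one piece) = 1:
  size 1 → [5]=1
  size 2 → [4,5]=1
  size 3 → [3,4,5]=1
  size 4 → [0,3,4,5]=1  [2,3,4,5]=1
  first=0(s) contributes 1
  first=1(p) contributes 2
|[w]| = 3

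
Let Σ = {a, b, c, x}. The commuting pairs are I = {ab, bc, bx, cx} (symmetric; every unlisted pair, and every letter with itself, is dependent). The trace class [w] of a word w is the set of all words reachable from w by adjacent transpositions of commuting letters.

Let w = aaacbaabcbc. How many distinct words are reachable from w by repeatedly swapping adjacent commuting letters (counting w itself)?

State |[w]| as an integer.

165

0(a) covers ∅
1(a) covers 0:a
2(a) covers 1:a
3(c) covers 2:a
4(b) covers ∅
5(a) covers 3:c
6(a) covers 5:a
7(b) covers 4:b
8(c) covers 6:a
9(b) covers 7:b
10(c) covers 8:c
floor of heap: 0:a, 4:b
completions by unplaced set U, small U first (add the entries for U minus each lowest piece of U):
  |U|=1: {9}:1  {10}:1
  |U|=2: {7,9}:1  {8,10}:1  {9,10}:2
  |U|=3: {4,7,9}:1  {6,8,10}:1  {7,9,10}:3  {8,9,10}:3
  |U|=4: {4,7,9,10}:4  {5,6,8,10}:1  {6,8,9,10}:4  {7,8,9,10}:6
  |U|=5: {3,5,6,8,10}:1  {4,7,8,9,10}:10  {5,6,8,9,10}:5  {6,7,8,9,10}:10
  |U|=6: {2,3,5,6,8,10}:1  {3,5,6,8,9,10}:6  {4,6,7,8,9,10}:20  {5,6,7,8,9,10}:15
  |U|=7: {1,2,3,5,6,8,10}:1  {2,3,5,6,8,9,10}:7  {3,5,6,7,8,9,10}:21  {4,5,6,7,8,9,10}:35
  |U|=8: {0,1,2,3,5,6,8,10}:1  {1,2,3,5,6,8,9,10}:8  {2,3,5,6,7,8,9,10}:28  {3,4,5,6,7,8,9,10}:56
  |U|=9: {0,1,2,3,5,6,8,9,10}:9  {1,2,3,5,6,7,8,9,10}:36  {2,3,4,5,6,7,8,9,10}:84
  start at 0(a): 120
  start at 4(b): 45
sum over floor = 165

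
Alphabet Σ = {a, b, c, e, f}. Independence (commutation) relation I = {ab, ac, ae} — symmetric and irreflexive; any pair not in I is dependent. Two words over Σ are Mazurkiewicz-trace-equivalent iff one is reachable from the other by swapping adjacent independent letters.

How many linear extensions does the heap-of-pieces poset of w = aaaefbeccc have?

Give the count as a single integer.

piece 0:a — minimal
piece 1:a rests on {0:a}
piece 2:a rests on {1:a}
piece 3:e — minimal
piece 4:f rests on {2:a, 3:e}
piece 5:b rests on {4:f}
piece 6:e rests on {5:b}
piece 7:c rests on {6:e}
piece 8:c rests on {7:c}
piece 9:c rests on {8:c}
minimal pieces: {0:a, 3:e}
ways to finish when only these pieces remain (= sum over removing one remaining piece with nothing left below it):
  1 left: {9}→1
  2 left: {8,9}→1
  3 left: {7,8,9}→1
  4 left: {6,7,8,9}→1
  5 left: {5,6,7,8,9}→1
  6 left: {4,5,6,7,8,9}→1
  7 left: {2,4,5,6,7,8,9}→1  {3,4,5,6,7,8,9}→1
  8 left: {1,2,4,5,6,7,8,9}→1  {2,3,4,5,6,7,8,9}→2
  placing 0:a first → 3 extensions
  placing 3:e first → 1 extensions
total linear extensions = 4

4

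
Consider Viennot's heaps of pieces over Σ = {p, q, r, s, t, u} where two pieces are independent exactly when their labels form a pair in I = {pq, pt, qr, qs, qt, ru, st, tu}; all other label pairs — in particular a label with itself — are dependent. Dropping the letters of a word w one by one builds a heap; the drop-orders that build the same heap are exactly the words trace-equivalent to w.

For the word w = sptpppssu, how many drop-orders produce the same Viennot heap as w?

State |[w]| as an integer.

9

#0=s has no predecessor
#1=p depends on [0:s]
#2=t has no predecessor
#3=p depends on [1:p]
#4=p depends on [3:p]
#5=p depends on [4:p]
#6=s depends on [5:p]
#7=s depends on [6:s]
#8=u depends on [7:s]
sources: [0:s, 2:t]
N(rest) = Σ N(rest − s) over sources s of rest; N(one piece) = 1:
  size 1 → [2]=1  [8]=1
  size 2 → [2,8]=2  [7,8]=1
  size 3 → [2,7,8]=3  [6,7,8]=1
  size 4 → [2,6,7,8]=4  [5,6,7,8]=1
  size 5 → [2,5,6,7,8]=5  [4,5,6,7,8]=1
  size 6 → [2,4,5,6,7,8]=6  [3,4,5,6,7,8]=1
  size 7 → [1,3,4,5,6,7,8]=1  [2,3,4,5,6,7,8]=7
  first=0(s) contributes 8
  first=2(t) contributes 1
|[w]| = 9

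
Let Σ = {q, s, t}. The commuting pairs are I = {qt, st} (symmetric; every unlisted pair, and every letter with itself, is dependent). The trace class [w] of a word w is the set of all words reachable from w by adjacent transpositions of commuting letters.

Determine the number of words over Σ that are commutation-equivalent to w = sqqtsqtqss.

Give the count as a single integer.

0(s) covers ∅
1(q) covers 0:s
2(q) covers 1:q
3(t) covers ∅
4(s) covers 2:q
5(q) covers 4:s
6(t) covers 3:t
7(q) covers 5:q
8(s) covers 7:q
9(s) covers 8:s
floor of heap: 0:s, 3:t
completions by unplaced set U, small U first (add the entries for U minus each lowest piece of U):
  |U|=1: {6}:1  {9}:1
  |U|=2: {3,6}:1  {6,9}:2  {8,9}:1
  |U|=3: {3,6,9}:3  {6,8,9}:3  {7,8,9}:1
  |U|=4: {3,6,8,9}:6  {5,7,8,9}:1  {6,7,8,9}:4
  |U|=5: {3,6,7,8,9}:10  {4,5,7,8,9}:1  {5,6,7,8,9}:5
  |U|=6: {2,4,5,7,8,9}:1  {3,5,6,7,8,9}:15  {4,5,6,7,8,9}:6
  |U|=7: {1,2,4,5,7,8,9}:1  {2,4,5,6,7,8,9}:7  {3,4,5,6,7,8,9}:21
  |U|=8: {0,1,2,4,5,7,8,9}:1  {1,2,4,5,6,7,8,9}:8  {2,3,4,5,6,7,8,9}:28
  start at 0(s): 36
  start at 3(t): 9
sum over floor = 45

45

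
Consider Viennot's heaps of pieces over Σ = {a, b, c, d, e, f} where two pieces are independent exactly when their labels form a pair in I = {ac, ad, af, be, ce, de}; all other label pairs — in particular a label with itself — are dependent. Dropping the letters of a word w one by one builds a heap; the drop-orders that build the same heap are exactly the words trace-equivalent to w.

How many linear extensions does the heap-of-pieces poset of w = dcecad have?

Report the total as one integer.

15

0(d) covers ∅
1(c) covers 0:d
2(e) covers ∅
3(c) covers 1:c
4(a) covers 2:e
5(d) covers 3:c
floor of heap: 0:d, 2:e
completions by unplaced set U, small U first (add the entries for U minus each lowest piece of U):
  |U|=1: {4}:1  {5}:1
  |U|=2: {2,4}:1  {3,5}:1  {4,5}:2
  |U|=3: {1,3,5}:1  {2,4,5}:3  {3,4,5}:3
  |U|=4: {0,1,3,5}:1  {1,3,4,5}:4  {2,3,4,5}:6
  start at 0(d): 10
  start at 2(e): 5
sum over floor = 15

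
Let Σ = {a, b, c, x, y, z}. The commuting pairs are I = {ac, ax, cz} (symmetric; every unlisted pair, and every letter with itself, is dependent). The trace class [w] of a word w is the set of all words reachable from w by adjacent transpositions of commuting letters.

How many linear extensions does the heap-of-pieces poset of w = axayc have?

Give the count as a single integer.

3

drop 0:a onto floor
drop 1:x onto floor
drop 2:a onto {0:a}
drop 3:y onto {1:x, 2:a}
drop 4:c onto {3:y}
ground layer = {0:a, 1:x}
drop-orders for the pieces not yet dropped (sum over which currently-grounded one goes next):
  1 to go: {4} 1
  2 to go: {3,4} 1
  3 to go: {1,3,4} 1  {2,3,4} 1
  if 0:a drops first: 2 orders
  if 1:x drops first: 1 orders
heap linearizations: 3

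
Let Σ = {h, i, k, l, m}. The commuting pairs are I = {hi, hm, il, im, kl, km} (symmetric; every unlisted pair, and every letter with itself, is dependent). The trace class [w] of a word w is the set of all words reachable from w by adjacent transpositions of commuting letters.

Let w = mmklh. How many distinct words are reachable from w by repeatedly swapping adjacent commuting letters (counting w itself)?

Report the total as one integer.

0(m) covers ∅
1(m) covers 0:m
2(k) covers ∅
3(l) covers 1:m
4(h) covers 2:k, 3:l
floor of heap: 0:m, 2:k
completions by unplaced set U, small U first (add the entries for U minus each lowest piece of U):
  |U|=1: {4}:1
  |U|=2: {2,4}:1  {3,4}:1
  |U|=3: {1,3,4}:1  {2,3,4}:2
  start at 0(m): 3
  start at 2(k): 1
sum over floor = 4

4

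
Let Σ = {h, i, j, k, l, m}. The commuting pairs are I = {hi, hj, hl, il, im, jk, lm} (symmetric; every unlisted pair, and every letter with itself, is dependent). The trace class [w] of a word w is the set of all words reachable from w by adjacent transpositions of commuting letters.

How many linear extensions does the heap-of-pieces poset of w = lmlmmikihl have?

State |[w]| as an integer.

piece 0:l — minimal
piece 1:m — minimal
piece 2:l rests on {0:l}
piece 3:m rests on {1:m}
piece 4:m rests on {3:m}
piece 5:i — minimal
piece 6:k rests on {2:l, 4:m, 5:i}
piece 7:i rests on {6:k}
piece 8:h rests on {6:k}
piece 9:l rests on {6:k}
minimal pieces: {0:l, 1:m, 5:i}
ways to finish when only these pieces remain (= sum over removing one remaining piece with nothing left below it):
  1 left: {7}→1  {8}→1  {9}→1
  2 left: {7,8}→2  {7,9}→2  {8,9}→2
  3 left: {7,8,9}→6
  4 left: {6,7,8,9}→6
  5 left: {2,6,7,8,9}→6  {4,6,7,8,9}→6  {5,6,7,8,9}→6
  6 left: {0,2,6,7,8,9}→6  {2,4,6,7,8,9}→12  {2,5,6,7,8,9}→12  {3,4,6,7,8,9}→6  {4,5,6,7,8,9}→12
  7 left: {0,2,4,6,7,8,9}→18  {0,2,5,6,7,8,9}→18  {1,3,4,6,7,8,9}→6  {2,3,4,6,7,8,9}→18  {2,4,5,6,7,8,9}→36  {3,4,5,6,7,8,9}→18
  8 left: {0,2,3,4,6,7,8,9}→36  {0,2,4,5,6,7,8,9}→72  {1,2,3,4,6,7,8,9}→24  {1,3,4,5,6,7,8,9}→24  {2,3,4,5,6,7,8,9}→72
  placing 0:l first → 120 extensions
  placing 1:m first → 180 extensions
  placing 5:i first → 60 extensions
total linear extensions = 360

360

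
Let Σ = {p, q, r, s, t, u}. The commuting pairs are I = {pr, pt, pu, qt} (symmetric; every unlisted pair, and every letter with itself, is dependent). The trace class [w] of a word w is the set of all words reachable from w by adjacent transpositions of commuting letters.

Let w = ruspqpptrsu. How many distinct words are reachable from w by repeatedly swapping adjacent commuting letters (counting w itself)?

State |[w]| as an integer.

12

piece 0:r — minimal
piece 1:u rests on {0:r}
piece 2:s rests on {1:u}
piece 3:p rests on {2:s}
piece 4:q rests on {3:p}
piece 5:p rests on {4:q}
piece 6:p rests on {5:p}
piece 7:t rests on {2:s}
piece 8:r rests on {4:q, 7:t}
piece 9:s rests on {6:p, 8:r}
piece 10:u rests on {9:s}
minimal pieces: {0:r}
ways to finish when only these pieces remain (= sum over removing one remaining piece with nothing left below it):
  1 left: {10}→1
  2 left: {9,10}→1
  3 left: {6,9,10}→1  {8,9,10}→1
  4 left: {5,6,9,10}→1  {6,8,9,10}→2  {7,8,9,10}→1
  5 left: {5,6,8,9,10}→3  {6,7,8,9,10}→3
  6 left: {4,5,6,8,9,10}→3  {5,6,7,8,9,10}→6
  7 left: {3,4,5,6,8,9,10}→3  {4,5,6,7,8,9,10}→9
  8 left: {3,4,5,6,7,8,9,10}→12
  9 left: {2,3,4,5,6,7,8,9,10}→12
  placing 0:r first → 12 extensions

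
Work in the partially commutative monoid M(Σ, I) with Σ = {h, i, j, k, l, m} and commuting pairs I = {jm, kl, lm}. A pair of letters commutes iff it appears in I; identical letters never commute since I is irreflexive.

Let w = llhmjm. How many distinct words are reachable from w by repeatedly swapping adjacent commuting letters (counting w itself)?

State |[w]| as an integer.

3

0(l) covers ∅
1(l) covers 0:l
2(h) covers 1:l
3(m) covers 2:h
4(j) covers 2:h
5(m) covers 3:m
floor of heap: 0:l
completions by unplaced set U, small U first (add the entries for U minus each lowest piece of U):
  |U|=1: {4}:1  {5}:1
  |U|=2: {3,5}:1  {4,5}:2
  |U|=3: {3,4,5}:3
  |U|=4: {2,3,4,5}:3
  start at 0(l): 3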